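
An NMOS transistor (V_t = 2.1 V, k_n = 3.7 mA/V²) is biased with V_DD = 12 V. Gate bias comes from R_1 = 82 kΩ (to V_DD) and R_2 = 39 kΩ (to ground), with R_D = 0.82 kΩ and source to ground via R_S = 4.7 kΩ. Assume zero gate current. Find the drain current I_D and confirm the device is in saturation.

I_D ≈ 0.29 mA

V_G = V_DD·R_2/(R_1+R_2) = 12×39/121 = 3.87 V.
Assume saturation: I_D = (k_n/2)(V_GS − V_t)² with V_GS = V_G − I_D·R_S = 3.87 − 4.7·I_D.
Substituting gives 40.9·I_D² − 31.7·I_D + 5.78 = 0, with roots I_D = 0.292 or 0.485 mA.
The root I_D = 0.485 mA gives V_GS = 1.59 V ≤ V_t, so take I_D = 0.292 mA.
Then V_GS = 2.5 V and V_DS = V_DD − I_D(R_D+R_S) = 12 − 0.292×5.52 = 10.4 V.
Saturation requires V_DS ≥ V_GS − V_t = 0.397 V; 10.4 ≥ 0.397 ✓.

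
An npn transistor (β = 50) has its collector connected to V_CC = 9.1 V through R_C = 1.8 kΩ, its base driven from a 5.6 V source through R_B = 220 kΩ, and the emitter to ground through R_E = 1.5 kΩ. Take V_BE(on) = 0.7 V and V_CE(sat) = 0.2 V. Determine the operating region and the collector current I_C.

Assume active. Base-emitter loop: I_B = (V_BB − V_BE)/(R_B + (β+1)R_E) = (5.6 − 0.7)/(220 + 51×1.5) = 0.0165 mA.
I_C = β·I_B = 50×0.0165 = 0.826 mA.
V_CE = V_CC − I_C·R_C − I_E·R_E = 9.1 − 0.826×1.8 − 0.843×1.5 = 6.35 V > V_CE(sat), so the active-region assumption holds.

active; I_C ≈ 0.83 mA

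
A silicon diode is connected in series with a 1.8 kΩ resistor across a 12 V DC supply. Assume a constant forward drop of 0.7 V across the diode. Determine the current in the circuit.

I ≈ 6.3 mA

KVL around the loop: 12 = V_D + I·R = 0.7 + I × 1.8 kΩ.
So I = (12 − 0.7) / 1.8 kΩ = 11.3 / 1.8 = 6.28 mA.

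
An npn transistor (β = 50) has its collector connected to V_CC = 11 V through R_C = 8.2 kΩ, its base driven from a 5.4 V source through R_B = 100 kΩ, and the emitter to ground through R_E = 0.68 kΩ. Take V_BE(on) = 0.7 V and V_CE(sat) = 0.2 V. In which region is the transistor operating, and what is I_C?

saturation; I_C ≈ 1.2 mA

Assume active: I_B = (5.4 − 0.7)/(100 + 51×0.68) = 0.0349 mA, I_C = β·I_B = 1.74 mA.
Then V_CE = 11 − 1.74×8.2 − 1.78×0.68 = -4.52 V < 0.2 V — the active assumption fails.
Re-solve with V_CE = 0.2 V. KCL at the emitter: V_E/R_E = (V_BB−0.7−V_E)/R_B + (V_CC−0.2−V_E)/R_C, giving V_E = 0.851 V.
I_C = (V_CC − 0.2 − V_E)/R_C = (10.8 − 0.851)/8.2 = 1.21 mA.
Check: I_B = (4.7 − 0.851)/100 = 0.0385 mA, and β·I_B = 1.92 mA > I_C, confirming saturation.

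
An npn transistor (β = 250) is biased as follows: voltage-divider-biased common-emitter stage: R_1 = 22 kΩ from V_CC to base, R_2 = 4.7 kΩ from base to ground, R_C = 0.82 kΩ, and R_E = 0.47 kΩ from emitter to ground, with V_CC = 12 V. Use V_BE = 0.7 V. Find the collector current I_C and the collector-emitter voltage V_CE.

Thevenize the base divider: V_Th = V_CC·R_2/(R_1+R_2) = 12×4.7/26.7 = 2.11 V, R_Th = R_1‖R_2 = 3.87 kΩ.
Base-emitter loop: V_Th = I_B·R_Th + V_BE + (β+1)I_B·R_E, so I_B = (2.11 − 0.7) / (3.87 + 251×0.47) = 0.0116 mA.
I_C = β·I_B = 250×0.0116 = 2.9 mA, and I_E = (β+1)I_B = 2.91 mA.
V_CE = V_CC − I_C·R_C − I_E·R_E = 12 − 2.9×0.82 − 2.91×0.47 = 8.26 V.
V_CE = 8.26 V > 0.2 V confirms active-region operation.

I_C ≈ 2.9 mA, V_CE ≈ 8.3 V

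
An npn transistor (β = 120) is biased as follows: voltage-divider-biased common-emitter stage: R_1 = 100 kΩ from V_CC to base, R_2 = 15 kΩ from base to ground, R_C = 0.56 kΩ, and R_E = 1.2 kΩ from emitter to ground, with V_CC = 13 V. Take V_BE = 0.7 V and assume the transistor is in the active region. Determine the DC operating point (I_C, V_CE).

I_C ≈ 0.76 mA, V_CE ≈ 12 V

Thevenize the base divider: V_Th = V_CC·R_2/(R_1+R_2) = 13×15/115 = 1.7 V, R_Th = R_1‖R_2 = 13 kΩ.
Base-emitter loop: V_Th = I_B·R_Th + V_BE + (β+1)I_B·R_E, so I_B = (1.7 − 0.7) / (13 + 121×1.2) = 0.00629 mA.
I_C = β·I_B = 120×0.00629 = 0.755 mA, and I_E = (β+1)I_B = 0.761 mA.
V_CE = V_CC − I_C·R_C − I_E·R_E = 13 − 0.755×0.56 − 0.761×1.2 = 11.7 V.
V_CE = 11.7 V > 0.2 V confirms active-region operation.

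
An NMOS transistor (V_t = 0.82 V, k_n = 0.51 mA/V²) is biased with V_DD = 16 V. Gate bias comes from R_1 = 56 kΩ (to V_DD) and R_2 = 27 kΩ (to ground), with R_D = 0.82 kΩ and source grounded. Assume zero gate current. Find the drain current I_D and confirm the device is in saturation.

I_D ≈ 4.9 mA

V_G = V_DD·R_2/(R_1+R_2) = 16×27/83 = 5.2 V. With the source grounded, V_GS = V_G = 5.2 V.
Assume saturation: I_D = (k_n/2)(V_GS − V_t)² = (0.51/2)×(5.2 − 0.82)² = 0.255×4.38² = 4.9 mA.
V_DS = V_DD − I_D·R_D = 16 − 4.9×0.82 = 12 V.
Saturation requires V_DS ≥ V_GS − V_t = 4.38 V; 12 ≥ 4.38 ✓.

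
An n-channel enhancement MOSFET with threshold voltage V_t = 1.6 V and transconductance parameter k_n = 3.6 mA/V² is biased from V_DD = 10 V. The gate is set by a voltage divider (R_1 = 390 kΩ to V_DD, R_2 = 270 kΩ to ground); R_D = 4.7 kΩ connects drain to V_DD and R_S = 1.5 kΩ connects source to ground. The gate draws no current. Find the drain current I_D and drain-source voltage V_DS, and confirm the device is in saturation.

I_D ≈ 1.1 mA, V_DS ≈ 3 V

V_G = V_DD·R_2/(R_1+R_2) = 10×270/660 = 4.09 V.
Assume saturation: I_D = (k_n/2)(V_GS − V_t)² with V_GS = V_G − I_D·R_S = 4.09 − 1.5·I_D.
Substituting gives 4.05·I_D² − 14.5·I_D + 11.2 = 0, with roots I_D = 1.13 or 2.44 mA.
The root I_D = 2.44 mA gives V_GS = 0.437 V ≤ V_t, so take I_D = 1.13 mA.
Then V_GS = 2.39 V and V_DS = V_DD − I_D(R_D+R_S) = 10 − 1.13×6.2 = 2.98 V.
Saturation requires V_DS ≥ V_GS − V_t = 0.793 V; 2.98 ≥ 0.793 ✓.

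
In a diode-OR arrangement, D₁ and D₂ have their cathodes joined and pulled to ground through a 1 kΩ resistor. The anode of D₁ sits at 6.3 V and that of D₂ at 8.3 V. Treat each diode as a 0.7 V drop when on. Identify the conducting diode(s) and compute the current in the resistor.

Only D₂ conducts; I_R ≈ 7.6 mA

Assume both conduct. Then node N would need to be at both 6.3−0.7 = 5.6 V and 8.3−0.7 = 7.6 V, which is impossible.
Assume only D₂ conducts: V_N = 8.3 − 0.7 = 7.6 V, so I_R = 7.6/1 = 7.6 mA.
Check D₁: its anode-to-cathode voltage is 6.3 − 7.6 = -1.3 V < 0.7 V, so it is off. The assumption is consistent.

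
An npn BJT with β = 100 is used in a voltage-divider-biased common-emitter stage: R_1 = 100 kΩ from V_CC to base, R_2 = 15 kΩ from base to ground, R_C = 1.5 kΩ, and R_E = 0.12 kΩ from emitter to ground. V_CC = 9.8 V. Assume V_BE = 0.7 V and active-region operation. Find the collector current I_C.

Thevenize the base divider: V_Th = V_CC·R_2/(R_1+R_2) = 9.8×15/115 = 1.28 V, R_Th = R_1‖R_2 = 13 kΩ.
Base-emitter loop: V_Th = I_B·R_Th + V_BE + (β+1)I_B·R_E, so I_B = (1.28 − 0.7) / (13 + 101×0.12) = 0.023 mA.
I_C = β·I_B = 100×0.023 = 2.3 mA, and I_E = (β+1)I_B = 2.32 mA.
V_CE = V_CC − I_C·R_C − I_E·R_E = 9.8 − 2.3×1.5 − 2.32×0.12 = 6.07 V.
V_CE = 6.07 V > 0.2 V confirms active-region operation.

I_C ≈ 2.3 mA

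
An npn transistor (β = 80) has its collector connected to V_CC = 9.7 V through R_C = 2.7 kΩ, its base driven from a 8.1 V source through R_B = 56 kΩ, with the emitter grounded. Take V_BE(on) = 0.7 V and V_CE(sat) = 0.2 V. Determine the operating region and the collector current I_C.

saturation; I_C ≈ 3.5 mA

Assume active: I_B = (8.1 − 0.7)/56 = 0.132 mA, giving I_C = β·I_B = 10.6 mA.
But then V_CE = 9.7 − 10.6×2.7 = -18.8 V < V_CE(sat) = 0.2 V — impossible in the active region.
So the transistor is saturated. With V_CE = 0.2 V, I_C = (V_CC − 0.2)/R_C = 9.5/2.7 = 3.52 mA.
Check: β·I_B = 10.6 mA > I_C = 3.52 mA, confirming saturation.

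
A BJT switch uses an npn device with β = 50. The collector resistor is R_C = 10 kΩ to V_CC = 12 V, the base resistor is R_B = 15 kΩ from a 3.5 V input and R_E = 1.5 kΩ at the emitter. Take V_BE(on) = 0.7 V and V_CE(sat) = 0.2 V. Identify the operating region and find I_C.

Assume active: I_B = (3.5 − 0.7)/(15 + 51×1.5) = 0.0306 mA, I_C = β·I_B = 1.53 mA.
Then V_CE = 12 − 1.53×10 − 1.56×1.5 = -5.64 V < 0.2 V — the active assumption fails.
Re-solve with V_CE = 0.2 V. KCL at the emitter: V_E/R_E = (V_BB−0.7−V_E)/R_B + (V_CC−0.2−V_E)/R_C, giving V_E = 1.64 V.
I_C = (V_CC − 0.2 − V_E)/R_C = (11.8 − 1.64)/10 = 1.02 mA.
Check: I_B = (2.8 − 1.64)/15 = 0.0773 mA, and β·I_B = 3.87 mA > I_C, confirming saturation.

saturation; I_C ≈ 1 mA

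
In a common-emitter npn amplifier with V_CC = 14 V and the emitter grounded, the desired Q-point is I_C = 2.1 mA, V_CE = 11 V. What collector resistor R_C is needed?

Collector loop: V_CC = I_C·R_C + V_CE.
R_C = (V_CC − V_CE)/I_C = (14 − 11)/2.1 = 1.43 kΩ.

R_C ≈ 1.4 kΩ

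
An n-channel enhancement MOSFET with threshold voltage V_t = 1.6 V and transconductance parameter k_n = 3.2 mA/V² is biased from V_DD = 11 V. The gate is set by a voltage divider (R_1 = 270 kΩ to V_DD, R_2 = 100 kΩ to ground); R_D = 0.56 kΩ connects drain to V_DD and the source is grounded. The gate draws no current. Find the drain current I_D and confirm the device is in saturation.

V_G = V_DD·R_2/(R_1+R_2) = 11×100/370 = 2.97 V. With the source grounded, V_GS = V_G = 2.97 V.
Assume saturation: I_D = (k_n/2)(V_GS − V_t)² = (3.2/2)×(2.97 − 1.6)² = 1.6×1.37² = 3.02 mA.
V_DS = V_DD − I_D·R_D = 11 − 3.02×0.56 = 9.31 V.
Saturation requires V_DS ≥ V_GS − V_t = 1.37 V; 9.31 ≥ 1.37 ✓.

I_D ≈ 3 mA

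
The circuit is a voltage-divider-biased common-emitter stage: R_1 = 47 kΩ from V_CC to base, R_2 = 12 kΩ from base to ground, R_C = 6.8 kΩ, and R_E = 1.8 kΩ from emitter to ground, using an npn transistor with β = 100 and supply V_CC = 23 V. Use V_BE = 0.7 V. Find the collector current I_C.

Thevenize the base divider: V_Th = V_CC·R_2/(R_1+R_2) = 23×12/59 = 4.68 V, R_Th = R_1‖R_2 = 9.56 kΩ.
Base-emitter loop: V_Th = I_B·R_Th + V_BE + (β+1)I_B·R_E, so I_B = (4.68 − 0.7) / (9.56 + 101×1.8) = 0.0208 mA.
I_C = β·I_B = 100×0.0208 = 2.08 mA, and I_E = (β+1)I_B = 2.1 mA.
V_CE = V_CC − I_C·R_C − I_E·R_E = 23 − 2.08×6.8 − 2.1×1.8 = 5.08 V.
V_CE = 5.08 V > 0.2 V confirms active-region operation.

I_C ≈ 2.1 mA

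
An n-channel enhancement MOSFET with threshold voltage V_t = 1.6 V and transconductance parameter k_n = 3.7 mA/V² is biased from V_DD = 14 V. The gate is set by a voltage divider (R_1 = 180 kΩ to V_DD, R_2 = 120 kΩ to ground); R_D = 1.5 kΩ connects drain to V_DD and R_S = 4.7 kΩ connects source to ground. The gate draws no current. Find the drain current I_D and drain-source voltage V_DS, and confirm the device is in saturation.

V_G = V_DD·R_2/(R_1+R_2) = 14×120/300 = 5.6 V.
Assume saturation: I_D = (k_n/2)(V_GS − V_t)² with V_GS = V_G − I_D·R_S = 5.6 − 4.7·I_D.
Substituting gives 40.9·I_D² − 70.6·I_D + 29.6 = 0, with roots I_D = 0.718 or 1.01 mA.
The root I_D = 1.01 mA gives V_GS = 0.862 V ≤ V_t, so take I_D = 0.718 mA.
Then V_GS = 2.22 V and V_DS = V_DD − I_D(R_D+R_S) = 14 − 0.718×6.2 = 9.55 V.
Saturation requires V_DS ≥ V_GS − V_t = 0.623 V; 9.55 ≥ 0.623 ✓.

I_D ≈ 0.72 mA, V_DS ≈ 9.5 V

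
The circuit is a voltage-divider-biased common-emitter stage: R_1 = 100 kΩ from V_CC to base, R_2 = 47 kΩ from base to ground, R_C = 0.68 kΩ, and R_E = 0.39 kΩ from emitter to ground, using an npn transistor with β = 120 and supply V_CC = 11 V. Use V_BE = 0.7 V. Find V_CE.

Thevenize the base divider: V_Th = V_CC·R_2/(R_1+R_2) = 11×47/147 = 3.52 V, R_Th = R_1‖R_2 = 32 kΩ.
Base-emitter loop: V_Th = I_B·R_Th + V_BE + (β+1)I_B·R_E, so I_B = (3.52 − 0.7) / (32 + 121×0.39) = 0.0356 mA.
I_C = β·I_B = 120×0.0356 = 4.27 mA, and I_E = (β+1)I_B = 4.31 mA.
V_CE = V_CC − I_C·R_C − I_E·R_E = 11 − 4.27×0.68 − 4.31×0.39 = 6.42 V.
V_CE = 6.42 V > 0.2 V confirms active-region operation.

V_CE ≈ 6.4 V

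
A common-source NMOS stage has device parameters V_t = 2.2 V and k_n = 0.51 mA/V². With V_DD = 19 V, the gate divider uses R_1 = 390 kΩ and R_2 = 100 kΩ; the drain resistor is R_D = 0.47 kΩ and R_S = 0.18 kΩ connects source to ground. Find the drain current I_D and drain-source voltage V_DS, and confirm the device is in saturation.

I_D ≈ 0.62 mA, V_DS ≈ 19 V

V_G = V_DD·R_2/(R_1+R_2) = 19×100/490 = 3.88 V.
Assume saturation: I_D = (k_n/2)(V_GS − V_t)² with V_GS = V_G − I_D·R_S = 3.88 − 0.18·I_D.
Substituting gives 0.00826·I_D² − 1.15·I_D + 0.718 = 0, with roots I_D = 0.625 or 139 mA.
The root I_D = 139 mA gives V_GS = -21.2 V ≤ V_t, so take I_D = 0.625 mA.
Then V_GS = 3.77 V and V_DS = V_DD − I_D(R_D+R_S) = 19 − 0.625×0.65 = 18.6 V.
Saturation requires V_DS ≥ V_GS − V_t = 1.57 V; 18.6 ≥ 1.57 ✓.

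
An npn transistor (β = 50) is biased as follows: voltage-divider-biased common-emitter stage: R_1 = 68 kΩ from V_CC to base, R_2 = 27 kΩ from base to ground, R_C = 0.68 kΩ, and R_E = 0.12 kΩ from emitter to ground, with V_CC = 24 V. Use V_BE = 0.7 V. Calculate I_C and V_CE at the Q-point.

I_C ≈ 12 mA, V_CE ≈ 14 V

Thevenize the base divider: V_Th = V_CC·R_2/(R_1+R_2) = 24×27/95 = 6.82 V, R_Th = R_1‖R_2 = 19.3 kΩ.
Base-emitter loop: V_Th = I_B·R_Th + V_BE + (β+1)I_B·R_E, so I_B = (6.82 − 0.7) / (19.3 + 51×0.12) = 0.241 mA.
I_C = β·I_B = 50×0.241 = 12 mA, and I_E = (β+1)I_B = 12.3 mA.
V_CE = V_CC − I_C·R_C − I_E·R_E = 24 − 12×0.68 − 12.3×0.12 = 14.3 V.
V_CE = 14.3 V > 0.2 V confirms active-region operation.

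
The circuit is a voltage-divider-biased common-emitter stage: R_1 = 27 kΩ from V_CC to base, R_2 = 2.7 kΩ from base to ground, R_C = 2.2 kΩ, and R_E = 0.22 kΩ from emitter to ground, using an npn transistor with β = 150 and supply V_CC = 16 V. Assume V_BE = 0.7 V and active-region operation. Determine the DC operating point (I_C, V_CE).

Thevenize the base divider: V_Th = V_CC·R_2/(R_1+R_2) = 16×2.7/29.7 = 1.45 V, R_Th = R_1‖R_2 = 2.45 kΩ.
Base-emitter loop: V_Th = I_B·R_Th + V_BE + (β+1)I_B·R_E, so I_B = (1.45 − 0.7) / (2.45 + 151×0.22) = 0.0212 mA.
I_C = β·I_B = 150×0.0212 = 3.17 mA, and I_E = (β+1)I_B = 3.19 mA.
V_CE = V_CC − I_C·R_C − I_E·R_E = 16 − 3.17×2.2 − 3.19×0.22 = 8.32 V.
V_CE = 8.32 V > 0.2 V confirms active-region operation.

I_C ≈ 3.2 mA, V_CE ≈ 8.3 V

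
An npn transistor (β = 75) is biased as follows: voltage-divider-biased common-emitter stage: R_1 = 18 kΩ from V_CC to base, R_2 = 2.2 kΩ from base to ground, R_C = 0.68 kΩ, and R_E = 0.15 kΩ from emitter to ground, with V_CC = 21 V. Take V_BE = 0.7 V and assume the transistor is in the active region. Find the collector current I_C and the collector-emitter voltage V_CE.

Thevenize the base divider: V_Th = V_CC·R_2/(R_1+R_2) = 21×2.2/20.2 = 2.29 V, R_Th = R_1‖R_2 = 1.96 kΩ.
Base-emitter loop: V_Th = I_B·R_Th + V_BE + (β+1)I_B·R_E, so I_B = (2.29 − 0.7) / (1.96 + 76×0.15) = 0.119 mA.
I_C = β·I_B = 75×0.119 = 8.91 mA, and I_E = (β+1)I_B = 9.03 mA.
V_CE = V_CC − I_C·R_C − I_E·R_E = 21 − 8.91×0.68 − 9.03×0.15 = 13.6 V.
V_CE = 13.6 V > 0.2 V confirms active-region operation.

I_C ≈ 8.9 mA, V_CE ≈ 14 V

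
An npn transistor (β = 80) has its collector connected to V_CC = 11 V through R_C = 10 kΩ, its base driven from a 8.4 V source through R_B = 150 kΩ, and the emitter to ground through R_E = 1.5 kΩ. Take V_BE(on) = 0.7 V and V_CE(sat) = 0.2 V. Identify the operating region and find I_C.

Assume active: I_B = (8.4 − 0.7)/(150 + 81×1.5) = 0.0284 mA, I_C = β·I_B = 2.27 mA.
Then V_CE = 11 − 2.27×10 − 2.3×1.5 = -15.1 V < 0.2 V — the active assumption fails.
Re-solve with V_CE = 0.2 V. KCL at the emitter: V_E/R_E = (V_BB−0.7−V_E)/R_B + (V_CC−0.2−V_E)/R_C, giving V_E = 1.46 V.
I_C = (V_CC − 0.2 − V_E)/R_C = (10.8 − 1.46)/10 = 0.934 mA.
Check: I_B = (7.7 − 1.46)/150 = 0.0416 mA, and β·I_B = 3.33 mA > I_C, confirming saturation.

saturation; I_C ≈ 0.93 mA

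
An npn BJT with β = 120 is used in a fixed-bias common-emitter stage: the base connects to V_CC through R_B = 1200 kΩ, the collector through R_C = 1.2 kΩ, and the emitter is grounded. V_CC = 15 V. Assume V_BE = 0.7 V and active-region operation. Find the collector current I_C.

Base loop: V_CC = I_B·R_B + V_BE, so I_B = (15 − 0.7)/1200 kΩ = 0.0119 mA.
In the active region I_C = β·I_B = 120 × 0.0119 = 1.43 mA.
Collector loop: V_CE = V_CC − I_C·R_C = 15 − 1.43×1.2 = 13.3 V.
Since V_CE = 13.3 V > V_CE(sat) ≈ 0.2 V, the transistor is in the active region as assumed.

I_C ≈ 1.4 mA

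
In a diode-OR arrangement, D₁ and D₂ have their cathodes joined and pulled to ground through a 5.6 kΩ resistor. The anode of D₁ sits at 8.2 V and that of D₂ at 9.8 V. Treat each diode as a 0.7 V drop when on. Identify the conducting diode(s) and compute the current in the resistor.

Assume both conduct. Then node N would need to be at both 8.2−0.7 = 7.5 V and 9.8−0.7 = 9.1 V, which is impossible.
Assume only D₂ conducts: V_N = 9.8 − 0.7 = 9.1 V, so I_R = 9.1/5.6 = 1.63 mA.
Check D₁: its anode-to-cathode voltage is 8.2 − 9.1 = -0.9 V < 0.7 V, so it is off. The assumption is consistent.

Only D₂ conducts; I_R ≈ 1.6 mA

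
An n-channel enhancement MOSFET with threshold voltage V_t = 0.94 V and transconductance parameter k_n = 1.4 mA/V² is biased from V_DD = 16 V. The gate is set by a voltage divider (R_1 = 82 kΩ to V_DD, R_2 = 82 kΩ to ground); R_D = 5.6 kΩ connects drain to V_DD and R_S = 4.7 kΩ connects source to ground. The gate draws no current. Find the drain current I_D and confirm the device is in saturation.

V_G = V_DD·R_2/(R_1+R_2) = 16×82/164 = 8 V.
Assume saturation: I_D = (k_n/2)(V_GS − V_t)² with V_GS = V_G − I_D·R_S = 8 − 4.7·I_D.
Substituting gives 15.5·I_D² − 47.5·I_D + 34.9 = 0, with roots I_D = 1.22 or 1.85 mA.
The root I_D = 1.85 mA gives V_GS = -0.685 V ≤ V_t, so take I_D = 1.22 mA.
Then V_GS = 2.26 V and V_DS = V_DD − I_D(R_D+R_S) = 16 − 1.22×10.3 = 3.42 V.
Saturation requires V_DS ≥ V_GS − V_t = 1.32 V; 3.42 ≥ 1.32 ✓.

I_D ≈ 1.2 mA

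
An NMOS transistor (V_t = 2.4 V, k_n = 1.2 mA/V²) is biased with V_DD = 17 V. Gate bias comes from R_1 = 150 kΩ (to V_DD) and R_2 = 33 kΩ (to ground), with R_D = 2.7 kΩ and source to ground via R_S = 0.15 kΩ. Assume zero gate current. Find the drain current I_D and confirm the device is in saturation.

V_G = V_DD·R_2/(R_1+R_2) = 17×33/183 = 3.07 V.
Assume saturation: I_D = (k_n/2)(V_GS − V_t)² with V_GS = V_G − I_D·R_S = 3.07 − 0.15·I_D.
Substituting gives 0.0135·I_D² − 1.12·I_D + 0.266 = 0, with roots I_D = 0.238 or 82.7 mA.
The root I_D = 82.7 mA gives V_GS = -9.34 V ≤ V_t, so take I_D = 0.238 mA.
Then V_GS = 3.03 V and V_DS = V_DD − I_D(R_D+R_S) = 17 − 0.238×2.85 = 16.3 V.
Saturation requires V_DS ≥ V_GS − V_t = 0.63 V; 16.3 ≥ 0.63 ✓.

I_D ≈ 0.24 mA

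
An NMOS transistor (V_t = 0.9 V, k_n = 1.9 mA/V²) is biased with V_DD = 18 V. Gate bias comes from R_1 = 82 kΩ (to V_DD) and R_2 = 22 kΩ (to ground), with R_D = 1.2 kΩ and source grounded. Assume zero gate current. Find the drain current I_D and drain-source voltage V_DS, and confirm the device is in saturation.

I_D ≈ 8 mA, V_DS ≈ 8.4 V

V_G = V_DD·R_2/(R_1+R_2) = 18×22/104 = 3.81 V. With the source grounded, V_GS = V_G = 3.81 V.
Assume saturation: I_D = (k_n/2)(V_GS − V_t)² = (1.9/2)×(3.81 − 0.9)² = 0.95×2.91² = 8.03 mA.
V_DS = V_DD − I_D·R_D = 18 − 8.03×1.2 = 8.36 V.
Saturation requires V_DS ≥ V_GS − V_t = 2.91 V; 8.36 ≥ 2.91 ✓.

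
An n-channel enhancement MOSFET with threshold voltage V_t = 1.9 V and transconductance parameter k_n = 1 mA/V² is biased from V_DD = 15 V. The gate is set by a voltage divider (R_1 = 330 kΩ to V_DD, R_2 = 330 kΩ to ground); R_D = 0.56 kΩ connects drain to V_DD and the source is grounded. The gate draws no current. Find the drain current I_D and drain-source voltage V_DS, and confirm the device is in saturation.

I_D ≈ 16 mA, V_DS ≈ 6.2 V

V_G = V_DD·R_2/(R_1+R_2) = 15×330/660 = 7.5 V. With the source grounded, V_GS = V_G = 7.5 V.
Assume saturation: I_D = (k_n/2)(V_GS − V_t)² = (1/2)×(7.5 − 1.9)² = 0.5×5.6² = 15.7 mA.
V_DS = V_DD − I_D·R_D = 15 − 15.7×0.56 = 6.22 V.
Saturation requires V_DS ≥ V_GS − V_t = 5.6 V; 6.22 ≥ 5.6 ✓.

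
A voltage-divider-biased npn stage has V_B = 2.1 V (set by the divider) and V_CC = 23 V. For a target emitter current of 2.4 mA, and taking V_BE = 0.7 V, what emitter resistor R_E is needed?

R_E ≈ 0.58 kΩ

V_E = V_B − V_BE = 2.1 − 0.7 = 1.4 V.
R_E = V_E / I_E = 1.4 / 2.4 = 0.583 kΩ.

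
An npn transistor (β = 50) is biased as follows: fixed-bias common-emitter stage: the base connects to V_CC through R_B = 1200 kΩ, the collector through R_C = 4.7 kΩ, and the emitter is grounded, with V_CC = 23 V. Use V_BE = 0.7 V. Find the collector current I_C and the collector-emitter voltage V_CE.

Base loop: V_CC = I_B·R_B + V_BE, so I_B = (23 − 0.7)/1200 kΩ = 0.0186 mA.
In the active region I_C = β·I_B = 50 × 0.0186 = 0.929 mA.
Collector loop: V_CE = V_CC − I_C·R_C = 23 − 0.929×4.7 = 18.6 V.
Since V_CE = 18.6 V > V_CE(sat) ≈ 0.2 V, the transistor is in the active region as assumed.

I_C ≈ 0.93 mA, V_CE ≈ 19 V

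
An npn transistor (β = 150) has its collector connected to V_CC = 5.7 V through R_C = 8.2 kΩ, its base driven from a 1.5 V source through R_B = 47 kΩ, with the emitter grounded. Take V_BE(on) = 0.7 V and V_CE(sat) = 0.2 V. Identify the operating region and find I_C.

saturation; I_C ≈ 0.67 mA

Assume active: I_B = (1.5 − 0.7)/47 = 0.017 mA, giving I_C = β·I_B = 2.55 mA.
But then V_CE = 5.7 − 2.55×8.2 = -15.2 V < V_CE(sat) = 0.2 V — impossible in the active region.
So the transistor is saturated. With V_CE = 0.2 V, I_C = (V_CC − 0.2)/R_C = 5.5/8.2 = 0.671 mA.
Check: β·I_B = 2.55 mA > I_C = 0.671 mA, confirming saturation.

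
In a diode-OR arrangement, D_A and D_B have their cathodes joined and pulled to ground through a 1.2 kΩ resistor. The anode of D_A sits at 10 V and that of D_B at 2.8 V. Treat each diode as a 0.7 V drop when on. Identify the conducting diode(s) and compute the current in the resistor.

Only D_A conducts; I_R ≈ 7.8 mA

Assume both conduct. Then node N would need to be at both 10−0.7 = 9.3 V and 2.8−0.7 = 2.1 V, which is impossible.
Assume only D_A conducts: V_N = 10 − 0.7 = 9.3 V, so I_R = 9.3/1.2 = 7.75 mA.
Check D_B: its anode-to-cathode voltage is 2.8 − 9.3 = -6.5 V < 0.7 V, so it is off. The assumption is consistent.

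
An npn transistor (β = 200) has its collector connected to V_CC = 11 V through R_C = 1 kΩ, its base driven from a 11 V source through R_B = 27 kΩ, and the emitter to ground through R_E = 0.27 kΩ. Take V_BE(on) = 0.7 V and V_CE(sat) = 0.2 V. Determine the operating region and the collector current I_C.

Assume active: I_B = (11 − 0.7)/(27 + 201×0.27) = 0.127 mA, I_C = β·I_B = 25.3 mA.
Then V_CE = 11 − 25.3×1 − 25.5×0.27 = -21.2 V < 0.2 V — the active assumption fails.
Re-solve with V_CE = 0.2 V. KCL at the emitter: V_E/R_E = (V_BB−0.7−V_E)/R_B + (V_CC−0.2−V_E)/R_C, giving V_E = 2.36 V.
I_C = (V_CC − 0.2 − V_E)/R_C = (10.8 − 2.36)/1 = 8.44 mA.
Check: I_B = (10.3 − 2.36)/27 = 0.294 mA, and β·I_B = 58.8 mA > I_C, confirming saturation.

saturation; I_C ≈ 8.4 mA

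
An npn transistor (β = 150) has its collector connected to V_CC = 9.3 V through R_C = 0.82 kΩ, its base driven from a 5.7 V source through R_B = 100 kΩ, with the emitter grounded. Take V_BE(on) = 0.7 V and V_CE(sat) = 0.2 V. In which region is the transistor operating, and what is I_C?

Assume active. Base-emitter loop: I_B = (V_BB − V_BE)/R_B = (5.7 − 0.7)/100 = 0.05 mA.
I_C = β·I_B = 150×0.05 = 7.5 mA.
V_CE = V_CC − I_C·R_C = 9.3 − 7.5×0.82 = 3.15 V > V_CE(sat), so the active-region assumption holds.

active; I_C ≈ 7.5 mA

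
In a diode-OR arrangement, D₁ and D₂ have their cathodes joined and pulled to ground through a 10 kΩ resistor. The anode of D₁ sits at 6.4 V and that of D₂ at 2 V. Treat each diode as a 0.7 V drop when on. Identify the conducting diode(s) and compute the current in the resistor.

Only D₁ conducts; I_R ≈ 0.57 mA

Assume both conduct. Then node N would need to be at both 6.4−0.7 = 5.7 V and 2−0.7 = 1.3 V, which is impossible.
Assume only D₁ conducts: V_N = 6.4 − 0.7 = 5.7 V, so I_R = 5.7/10 = 0.57 mA.
Check D₂: its anode-to-cathode voltage is 2 − 5.7 = -3.7 V < 0.7 V, so it is off. The assumption is consistent.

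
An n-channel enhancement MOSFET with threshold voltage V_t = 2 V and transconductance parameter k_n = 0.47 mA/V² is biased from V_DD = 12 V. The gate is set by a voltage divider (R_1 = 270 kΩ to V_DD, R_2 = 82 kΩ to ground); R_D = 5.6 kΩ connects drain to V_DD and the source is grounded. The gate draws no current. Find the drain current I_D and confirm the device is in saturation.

I_D ≈ 0.15 mA

V_G = V_DD·R_2/(R_1+R_2) = 12×82/352 = 2.8 V. With the source grounded, V_GS = V_G = 2.8 V.
Assume saturation: I_D = (k_n/2)(V_GS − V_t)² = (0.47/2)×(2.8 − 2)² = 0.235×0.795² = 0.149 mA.
V_DS = V_DD − I_D·R_D = 12 − 0.149×5.6 = 11.2 V.
Saturation requires V_DS ≥ V_GS − V_t = 0.795 V; 11.2 ≥ 0.795 ✓.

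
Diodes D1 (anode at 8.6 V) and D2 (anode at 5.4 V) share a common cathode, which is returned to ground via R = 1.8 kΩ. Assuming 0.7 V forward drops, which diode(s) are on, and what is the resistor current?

Only D1 conducts; I_R ≈ 4.4 mA

Assume both conduct. Then node N would need to be at both 8.6−0.7 = 7.9 V and 5.4−0.7 = 4.7 V, which is impossible.
Assume only D1 conducts: V_N = 8.6 − 0.7 = 7.9 V, so I_R = 7.9/1.8 = 4.39 mA.
Check D2: its anode-to-cathode voltage is 5.4 − 7.9 = -2.5 V < 0.7 V, so it is off. The assumption is consistent.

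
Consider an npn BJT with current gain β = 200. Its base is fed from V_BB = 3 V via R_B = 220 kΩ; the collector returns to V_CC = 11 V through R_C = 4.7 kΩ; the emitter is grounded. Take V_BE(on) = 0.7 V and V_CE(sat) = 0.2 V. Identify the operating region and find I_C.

active; I_C ≈ 2.1 mA

Assume active. Base-emitter loop: I_B = (V_BB − V_BE)/R_B = (3 − 0.7)/220 = 0.0105 mA.
I_C = β·I_B = 200×0.0105 = 2.09 mA.
V_CE = V_CC − I_C·R_C = 11 − 2.09×4.7 = 1.17 V > V_CE(sat), so the active-region assumption holds.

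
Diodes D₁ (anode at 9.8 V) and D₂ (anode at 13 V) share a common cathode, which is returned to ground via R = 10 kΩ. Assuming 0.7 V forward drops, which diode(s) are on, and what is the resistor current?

Only D₂ conducts; I_R ≈ 1.2 mA

Assume both conduct. Then node N would need to be at both 9.8−0.7 = 9.1 V and 13−0.7 = 12.3 V, which is impossible.
Assume only D₂ conducts: V_N = 13 − 0.7 = 12.3 V, so I_R = 12.3/10 = 1.23 mA.
Check D₁: its anode-to-cathode voltage is 9.8 − 12.3 = -2.5 V < 0.7 V, so it is off. The assumption is consistent.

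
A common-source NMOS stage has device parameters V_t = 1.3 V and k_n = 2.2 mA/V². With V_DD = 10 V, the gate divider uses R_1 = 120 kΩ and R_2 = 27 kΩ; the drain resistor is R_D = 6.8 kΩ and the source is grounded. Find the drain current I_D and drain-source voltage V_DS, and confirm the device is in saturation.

V_G = V_DD·R_2/(R_1+R_2) = 10×27/147 = 1.84 V. With the source grounded, V_GS = V_G = 1.84 V.
Assume saturation: I_D = (k_n/2)(V_GS − V_t)² = (2.2/2)×(1.84 − 1.3)² = 1.1×0.537² = 0.317 mA.
V_DS = V_DD − I_D·R_D = 10 − 0.317×6.8 = 7.85 V.
Saturation requires V_DS ≥ V_GS − V_t = 0.537 V; 7.85 ≥ 0.537 ✓.

I_D ≈ 0.32 mA, V_DS ≈ 7.8 V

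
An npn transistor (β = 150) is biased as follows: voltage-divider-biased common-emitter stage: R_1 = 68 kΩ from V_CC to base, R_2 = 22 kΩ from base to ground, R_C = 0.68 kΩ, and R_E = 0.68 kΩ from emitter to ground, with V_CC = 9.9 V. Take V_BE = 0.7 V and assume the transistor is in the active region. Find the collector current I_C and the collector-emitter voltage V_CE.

I_C ≈ 2.2 mA, V_CE ≈ 6.9 V

Thevenize the base divider: V_Th = V_CC·R_2/(R_1+R_2) = 9.9×22/90 = 2.42 V, R_Th = R_1‖R_2 = 16.6 kΩ.
Base-emitter loop: V_Th = I_B·R_Th + V_BE + (β+1)I_B·R_E, so I_B = (2.42 − 0.7) / (16.6 + 151×0.68) = 0.0144 mA.
I_C = β·I_B = 150×0.0144 = 2.16 mA, and I_E = (β+1)I_B = 2.18 mA.
V_CE = V_CC − I_C·R_C − I_E·R_E = 9.9 − 2.16×0.68 − 2.18×0.68 = 6.95 V.
V_CE = 6.95 V > 0.2 V confirms active-region operation.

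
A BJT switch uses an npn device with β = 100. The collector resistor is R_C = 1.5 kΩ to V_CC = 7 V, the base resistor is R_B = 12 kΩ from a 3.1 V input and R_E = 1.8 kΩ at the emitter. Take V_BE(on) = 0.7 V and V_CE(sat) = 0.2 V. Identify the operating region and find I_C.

active; I_C ≈ 1.2 mA

Assume active. Base-emitter loop: I_B = (V_BB − V_BE)/(R_B + (β+1)R_E) = (3.1 − 0.7)/(12 + 101×1.8) = 0.0124 mA.
I_C = β·I_B = 100×0.0124 = 1.24 mA.
V_CE = V_CC − I_C·R_C − I_E·R_E = 7 − 1.24×1.5 − 1.25×1.8 = 2.89 V > V_CE(sat), so the active-region assumption holds.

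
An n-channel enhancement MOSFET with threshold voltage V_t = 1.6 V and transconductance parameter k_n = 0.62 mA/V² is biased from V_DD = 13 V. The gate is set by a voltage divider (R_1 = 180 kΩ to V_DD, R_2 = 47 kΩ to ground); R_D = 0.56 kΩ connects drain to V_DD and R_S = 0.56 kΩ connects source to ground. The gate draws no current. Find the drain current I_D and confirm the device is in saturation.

V_G = V_DD·R_2/(R_1+R_2) = 13×47/227 = 2.69 V.
Assume saturation: I_D = (k_n/2)(V_GS − V_t)² with V_GS = V_G − I_D·R_S = 2.69 − 0.56·I_D.
Substituting gives 0.0972·I_D² − 1.38·I_D + 0.369 = 0, with roots I_D = 0.273 or 13.9 mA.
The root I_D = 13.9 mA gives V_GS = -5.1 V ≤ V_t, so take I_D = 0.273 mA.
Then V_GS = 2.54 V and V_DS = V_DD − I_D(R_D+R_S) = 13 − 0.273×1.12 = 12.7 V.
Saturation requires V_DS ≥ V_GS − V_t = 0.939 V; 12.7 ≥ 0.939 ✓.

I_D ≈ 0.27 mA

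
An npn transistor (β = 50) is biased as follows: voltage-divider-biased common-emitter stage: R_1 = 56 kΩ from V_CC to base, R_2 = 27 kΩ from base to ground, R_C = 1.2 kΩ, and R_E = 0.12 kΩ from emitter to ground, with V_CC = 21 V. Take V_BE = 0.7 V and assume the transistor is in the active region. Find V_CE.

Thevenize the base divider: V_Th = V_CC·R_2/(R_1+R_2) = 21×27/83 = 6.83 V, R_Th = R_1‖R_2 = 18.2 kΩ.
Base-emitter loop: V_Th = I_B·R_Th + V_BE + (β+1)I_B·R_E, so I_B = (6.83 − 0.7) / (18.2 + 51×0.12) = 0.252 mA.
I_C = β·I_B = 50×0.252 = 12.6 mA, and I_E = (β+1)I_B = 12.8 mA.
V_CE = V_CC − I_C·R_C − I_E·R_E = 21 − 12.6×1.2 − 12.8×0.12 = 4.34 V.
V_CE = 4.34 V > 0.2 V confirms active-region operation.

V_CE ≈ 4.3 V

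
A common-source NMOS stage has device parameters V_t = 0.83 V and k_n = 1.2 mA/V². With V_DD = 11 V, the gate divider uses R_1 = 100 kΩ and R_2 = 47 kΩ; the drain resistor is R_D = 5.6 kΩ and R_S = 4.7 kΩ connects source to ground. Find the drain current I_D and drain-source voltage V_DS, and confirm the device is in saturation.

I_D ≈ 0.4 mA, V_DS ≈ 6.9 V

V_G = V_DD·R_2/(R_1+R_2) = 11×47/147 = 3.52 V.
Assume saturation: I_D = (k_n/2)(V_GS − V_t)² with V_GS = V_G − I_D·R_S = 3.52 − 4.7·I_D.
Substituting gives 13.3·I_D² − 16.2·I_D + 4.33 = 0, with roots I_D = 0.398 or 0.821 mA.
The root I_D = 0.821 mA gives V_GS = -0.339 V ≤ V_t, so take I_D = 0.398 mA.
Then V_GS = 1.64 V and V_DS = V_DD − I_D(R_D+R_S) = 11 − 0.398×10.3 = 6.9 V.
Saturation requires V_DS ≥ V_GS − V_t = 0.815 V; 6.9 ≥ 0.815 ✓.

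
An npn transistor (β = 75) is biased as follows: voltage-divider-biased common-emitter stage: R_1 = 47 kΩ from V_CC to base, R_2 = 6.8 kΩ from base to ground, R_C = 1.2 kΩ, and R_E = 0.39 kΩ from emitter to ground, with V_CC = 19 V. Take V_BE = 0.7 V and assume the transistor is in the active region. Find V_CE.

V_CE ≈ 13 V

Thevenize the base divider: V_Th = V_CC·R_2/(R_1+R_2) = 19×6.8/53.8 = 2.4 V, R_Th = R_1‖R_2 = 5.94 kΩ.
Base-emitter loop: V_Th = I_B·R_Th + V_BE + (β+1)I_B·R_E, so I_B = (2.4 − 0.7) / (5.94 + 76×0.39) = 0.0478 mA.
I_C = β·I_B = 75×0.0478 = 3.59 mA, and I_E = (β+1)I_B = 3.63 mA.
V_CE = V_CC − I_C·R_C − I_E·R_E = 19 − 3.59×1.2 − 3.63×0.39 = 13.3 V.
V_CE = 13.3 V > 0.2 V confirms active-region operation.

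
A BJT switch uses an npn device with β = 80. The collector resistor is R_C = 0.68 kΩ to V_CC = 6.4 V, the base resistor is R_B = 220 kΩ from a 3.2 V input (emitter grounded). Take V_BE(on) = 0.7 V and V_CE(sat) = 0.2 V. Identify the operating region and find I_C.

Assume active. Base-emitter loop: I_B = (V_BB − V_BE)/R_B = (3.2 − 0.7)/220 = 0.0114 mA.
I_C = β·I_B = 80×0.0114 = 0.909 mA.
V_CE = V_CC − I_C·R_C = 6.4 − 0.909×0.68 = 5.78 V > V_CE(sat), so the active-region assumption holds.

active; I_C ≈ 0.91 mA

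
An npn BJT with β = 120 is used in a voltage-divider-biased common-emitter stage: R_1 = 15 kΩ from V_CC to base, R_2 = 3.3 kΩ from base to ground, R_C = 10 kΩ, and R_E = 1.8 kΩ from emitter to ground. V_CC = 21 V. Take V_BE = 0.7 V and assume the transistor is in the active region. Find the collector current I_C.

I_C ≈ 1.7 mA

Thevenize the base divider: V_Th = V_CC·R_2/(R_1+R_2) = 21×3.3/18.3 = 3.79 V, R_Th = R_1‖R_2 = 2.7 kΩ.
Base-emitter loop: V_Th = I_B·R_Th + V_BE + (β+1)I_B·R_E, so I_B = (3.79 − 0.7) / (2.7 + 121×1.8) = 0.014 mA.
I_C = β·I_B = 120×0.014 = 1.68 mA, and I_E = (β+1)I_B = 1.69 mA.
V_CE = V_CC − I_C·R_C − I_E·R_E = 21 − 1.68×10 − 1.69×1.8 = 1.15 V.
V_CE = 1.15 V > 0.2 V confirms active-region operation.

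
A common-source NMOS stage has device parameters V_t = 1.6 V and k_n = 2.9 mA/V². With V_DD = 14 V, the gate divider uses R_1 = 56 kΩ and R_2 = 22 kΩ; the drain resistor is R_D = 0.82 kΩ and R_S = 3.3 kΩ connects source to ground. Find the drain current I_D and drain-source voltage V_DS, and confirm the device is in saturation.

V_G = V_DD·R_2/(R_1+R_2) = 14×22/78 = 3.95 V.
Assume saturation: I_D = (k_n/2)(V_GS − V_t)² with V_GS = V_G − I_D·R_S = 3.95 − 3.3·I_D.
Substituting gives 15.8·I_D² − 23.5·I_D + 8 = 0, with roots I_D = 0.529 or 0.958 mA.
The root I_D = 0.958 mA gives V_GS = 0.787 V ≤ V_t, so take I_D = 0.529 mA.
Then V_GS = 2.2 V and V_DS = V_DD − I_D(R_D+R_S) = 14 − 0.529×4.12 = 11.8 V.
Saturation requires V_DS ≥ V_GS − V_t = 0.604 V; 11.8 ≥ 0.604 ✓.

I_D ≈ 0.53 mA, V_DS ≈ 12 V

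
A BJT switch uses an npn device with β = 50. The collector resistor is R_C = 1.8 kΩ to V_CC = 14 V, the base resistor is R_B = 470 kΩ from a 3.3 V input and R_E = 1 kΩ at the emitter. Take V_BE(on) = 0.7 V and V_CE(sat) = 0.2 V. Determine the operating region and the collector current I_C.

active; I_C ≈ 0.25 mA

Assume active. Base-emitter loop: I_B = (V_BB − V_BE)/(R_B + (β+1)R_E) = (3.3 − 0.7)/(470 + 51×1) = 0.00499 mA.
I_C = β·I_B = 50×0.00499 = 0.25 mA.
V_CE = V_CC − I_C·R_C − I_E·R_E = 14 − 0.25×1.8 − 0.255×1 = 13.3 V > V_CE(sat), so the active-region assumption holds.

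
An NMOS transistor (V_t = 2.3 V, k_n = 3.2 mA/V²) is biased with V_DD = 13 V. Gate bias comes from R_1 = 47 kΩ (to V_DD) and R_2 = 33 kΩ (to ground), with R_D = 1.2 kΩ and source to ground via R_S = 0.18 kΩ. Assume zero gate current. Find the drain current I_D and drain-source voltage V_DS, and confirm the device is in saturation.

V_G = V_DD·R_2/(R_1+R_2) = 13×33/80 = 5.36 V.
Assume saturation: I_D = (k_n/2)(V_GS − V_t)² with V_GS = V_G − I_D·R_S = 5.36 − 0.18·I_D.
Substituting gives 0.0518·I_D² − 2.76·I_D + 15 = 0, with roots I_D = 6.14 or 47.2 mA.
The root I_D = 47.2 mA gives V_GS = -3.13 V ≤ V_t, so take I_D = 6.14 mA.
Then V_GS = 4.26 V and V_DS = V_DD − I_D(R_D+R_S) = 13 − 6.14×1.38 = 4.53 V.
Saturation requires V_DS ≥ V_GS − V_t = 1.96 V; 4.53 ≥ 1.96 ✓.

I_D ≈ 6.1 mA, V_DS ≈ 4.5 V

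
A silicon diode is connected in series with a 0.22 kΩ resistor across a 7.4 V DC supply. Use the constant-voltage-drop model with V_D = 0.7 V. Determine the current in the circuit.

KVL around the loop: 7.4 = V_D + I·R = 0.7 + I × 0.22 kΩ.
So I = (7.4 − 0.7) / 0.22 kΩ = 6.7 / 0.22 = 30.5 mA.

I ≈ 30 mA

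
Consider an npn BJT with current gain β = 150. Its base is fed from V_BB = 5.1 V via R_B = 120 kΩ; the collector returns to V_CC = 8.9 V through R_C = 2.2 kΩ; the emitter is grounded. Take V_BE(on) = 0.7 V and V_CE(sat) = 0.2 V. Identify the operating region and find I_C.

saturation; I_C ≈ 4 mA

Assume active: I_B = (5.1 − 0.7)/120 = 0.0367 mA, giving I_C = β·I_B = 5.5 mA.
But then V_CE = 8.9 − 5.5×2.2 = -3.2 V < V_CE(sat) = 0.2 V — impossible in the active region.
So the transistor is saturated. With V_CE = 0.2 V, I_C = (V_CC − 0.2)/R_C = 8.7/2.2 = 3.95 mA.
Check: β·I_B = 5.5 mA > I_C = 3.95 mA, confirming saturation.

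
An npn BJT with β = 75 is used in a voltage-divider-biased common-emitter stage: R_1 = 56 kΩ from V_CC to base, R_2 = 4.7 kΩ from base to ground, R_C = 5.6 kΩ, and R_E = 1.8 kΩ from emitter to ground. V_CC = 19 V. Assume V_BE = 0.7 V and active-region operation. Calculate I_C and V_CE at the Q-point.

I_C ≈ 0.41 mA, V_CE ≈ 16 V

Thevenize the base divider: V_Th = V_CC·R_2/(R_1+R_2) = 19×4.7/60.7 = 1.47 V, R_Th = R_1‖R_2 = 4.34 kΩ.
Base-emitter loop: V_Th = I_B·R_Th + V_BE + (β+1)I_B·R_E, so I_B = (1.47 − 0.7) / (4.34 + 76×1.8) = 0.00546 mA.
I_C = β·I_B = 75×0.00546 = 0.41 mA, and I_E = (β+1)I_B = 0.415 mA.
V_CE = V_CC − I_C·R_C − I_E·R_E = 19 − 0.41×5.6 − 0.415×1.8 = 16 V.
V_CE = 16 V > 0.2 V confirms active-region operation.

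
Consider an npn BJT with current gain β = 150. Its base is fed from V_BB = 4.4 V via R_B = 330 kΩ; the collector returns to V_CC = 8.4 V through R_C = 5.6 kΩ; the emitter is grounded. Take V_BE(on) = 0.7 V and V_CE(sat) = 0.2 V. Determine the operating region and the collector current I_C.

Assume active: I_B = (4.4 − 0.7)/330 = 0.0112 mA, giving I_C = β·I_B = 1.68 mA.
But then V_CE = 8.4 − 1.68×5.6 = -1.02 V < V_CE(sat) = 0.2 V — impossible in the active region.
So the transistor is saturated. With V_CE = 0.2 V, I_C = (V_CC − 0.2)/R_C = 8.2/5.6 = 1.46 mA.
Check: β·I_B = 1.68 mA > I_C = 1.46 mA, confirming saturation.

saturation; I_C ≈ 1.5 mA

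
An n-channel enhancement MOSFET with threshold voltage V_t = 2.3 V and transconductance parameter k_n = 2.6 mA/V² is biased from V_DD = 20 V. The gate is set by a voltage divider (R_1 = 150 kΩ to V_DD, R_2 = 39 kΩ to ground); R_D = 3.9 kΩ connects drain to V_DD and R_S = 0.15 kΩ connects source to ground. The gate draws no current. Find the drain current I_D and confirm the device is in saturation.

V_G = V_DD·R_2/(R_1+R_2) = 20×39/189 = 4.13 V.
Assume saturation: I_D = (k_n/2)(V_GS − V_t)² with V_GS = V_G − I_D·R_S = 4.13 − 0.15·I_D.
Substituting gives 0.0292·I_D² − 1.71·I_D + 4.34 = 0, with roots I_D = 2.65 or 55.9 mA.
The root I_D = 55.9 mA gives V_GS = -4.26 V ≤ V_t, so take I_D = 2.65 mA.
Then V_GS = 3.73 V and V_DS = V_DD − I_D(R_D+R_S) = 20 − 2.65×4.05 = 9.25 V.
Saturation requires V_DS ≥ V_GS − V_t = 1.43 V; 9.25 ≥ 1.43 ✓.

I_D ≈ 2.7 mA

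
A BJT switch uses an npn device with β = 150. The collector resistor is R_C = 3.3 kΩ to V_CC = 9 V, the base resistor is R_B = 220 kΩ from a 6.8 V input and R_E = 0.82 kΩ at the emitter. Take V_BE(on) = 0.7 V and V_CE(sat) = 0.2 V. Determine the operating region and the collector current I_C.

Assume active: I_B = (6.8 − 0.7)/(220 + 151×0.82) = 0.0177 mA, I_C = β·I_B = 2.66 mA.
Then V_CE = 9 − 2.66×3.3 − 2.68×0.82 = -1.98 V < 0.2 V — the active assumption fails.
Re-solve with V_CE = 0.2 V. KCL at the emitter: V_E/R_E = (V_BB−0.7−V_E)/R_B + (V_CC−0.2−V_E)/R_C, giving V_E = 1.76 V.
I_C = (V_CC − 0.2 − V_E)/R_C = (8.8 − 1.76)/3.3 = 2.13 mA.
Check: I_B = (6.1 − 1.76)/220 = 0.0197 mA, and β·I_B = 2.96 mA > I_C, confirming saturation.

saturation; I_C ≈ 2.1 mA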